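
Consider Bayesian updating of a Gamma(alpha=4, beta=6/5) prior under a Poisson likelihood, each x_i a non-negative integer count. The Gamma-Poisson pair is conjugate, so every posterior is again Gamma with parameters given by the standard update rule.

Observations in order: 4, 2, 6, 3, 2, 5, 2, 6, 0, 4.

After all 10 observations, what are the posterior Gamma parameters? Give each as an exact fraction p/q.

alpha=38, beta=56/5

obs 1: x=4 → posterior Gamma(8, 11/5)
obs 2: x=2 → posterior Gamma(10, 16/5)
obs 3: x=6 → posterior Gamma(16, 21/5)
obs 4: x=3 → posterior Gamma(19, 26/5)
obs 5: x=2 → posterior Gamma(21, 31/5)
obs 6: x=5 → posterior Gamma(26, 36/5)
obs 7: x=2 → posterior Gamma(28, 41/5)
obs 8: x=6 → posterior Gamma(34, 46/5)
obs 9: x=0 → posterior Gamma(34, 51/5)
obs 10: x=4 → posterior Gamma(38, 56/5)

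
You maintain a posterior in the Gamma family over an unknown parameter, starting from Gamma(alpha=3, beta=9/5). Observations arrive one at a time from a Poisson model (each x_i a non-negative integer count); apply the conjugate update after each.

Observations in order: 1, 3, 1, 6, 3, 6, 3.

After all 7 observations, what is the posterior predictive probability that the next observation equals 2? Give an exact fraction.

obs 1: x=1 → posterior Gamma(4, 14/5)
obs 2: x=3 → posterior Gamma(7, 19/5)
obs 3: x=1 → posterior Gamma(8, 24/5)
obs 4: x=6 → posterior Gamma(14, 29/5)
obs 5: x=3 → posterior Gamma(17, 34/5)
obs 6: x=6 → posterior Gamma(23, 39/5)
obs 7: x=3 → posterior Gamma(26, 44/5)

47099545225999152582361071361770852813530726400/211587613802425391637729361787678676290060193601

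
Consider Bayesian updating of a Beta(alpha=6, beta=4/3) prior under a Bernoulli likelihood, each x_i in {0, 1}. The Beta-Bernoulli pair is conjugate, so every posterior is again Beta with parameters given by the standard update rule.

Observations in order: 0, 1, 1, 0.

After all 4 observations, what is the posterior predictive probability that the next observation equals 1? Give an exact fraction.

12/17

obs 1: x=0 → posterior Beta(6, 7/3)
obs 2: x=1 → posterior Beta(7, 7/3)
obs 3: x=1 → posterior Beta(8, 7/3)
obs 4: x=0 → posterior Beta(8, 10/3)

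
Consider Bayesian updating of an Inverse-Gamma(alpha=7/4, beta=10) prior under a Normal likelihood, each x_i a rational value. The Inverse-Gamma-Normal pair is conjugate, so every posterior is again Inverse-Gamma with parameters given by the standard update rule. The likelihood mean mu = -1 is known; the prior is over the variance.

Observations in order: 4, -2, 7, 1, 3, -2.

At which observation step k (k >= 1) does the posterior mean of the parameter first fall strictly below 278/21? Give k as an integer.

obs 1: x=4 → posterior Inverse-Gamma(9/4, 45/2)
obs 2: x=-2 → posterior Inverse-Gamma(11/4, 23)
obs 3: x=7 → posterior Inverse-Gamma(13/4, 55)
obs 4: x=1 → posterior Inverse-Gamma(15/4, 57)
obs 5: x=3 → posterior Inverse-Gamma(17/4, 65)
obs 6: x=-2 → posterior Inverse-Gamma(19/4, 131/2)

k = 2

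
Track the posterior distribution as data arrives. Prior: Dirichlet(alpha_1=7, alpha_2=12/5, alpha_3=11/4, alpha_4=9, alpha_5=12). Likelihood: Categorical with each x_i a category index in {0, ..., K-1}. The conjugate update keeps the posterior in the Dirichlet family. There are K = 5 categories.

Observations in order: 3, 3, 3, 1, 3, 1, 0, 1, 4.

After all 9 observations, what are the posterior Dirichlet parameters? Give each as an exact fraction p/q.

alpha_1=8, alpha_2=27/5, alpha_3=11/4, alpha_4=13, alpha_5=13

obs 1: x=3 → posterior Dirichlet(7, 12/5, 11/4, 10, 12)
obs 2: x=3 → posterior Dirichlet(7, 12/5, 11/4, 11, 12)
obs 3: x=3 → posterior Dirichlet(7, 12/5, 11/4, 12, 12)
obs 4: x=1 → posterior Dirichlet(7, 17/5, 11/4, 12, 12)
obs 5: x=3 → posterior Dirichlet(7, 17/5, 11/4, 13, 12)
obs 6: x=1 → posterior Dirichlet(7, 22/5, 11/4, 13, 12)
obs 7: x=0 → posterior Dirichlet(8, 22/5, 11/4, 13, 12)
obs 8: x=1 → posterior Dirichlet(8, 27/5, 11/4, 13, 12)
obs 9: x=4 → posterior Dirichlet(8, 27/5, 11/4, 13, 13)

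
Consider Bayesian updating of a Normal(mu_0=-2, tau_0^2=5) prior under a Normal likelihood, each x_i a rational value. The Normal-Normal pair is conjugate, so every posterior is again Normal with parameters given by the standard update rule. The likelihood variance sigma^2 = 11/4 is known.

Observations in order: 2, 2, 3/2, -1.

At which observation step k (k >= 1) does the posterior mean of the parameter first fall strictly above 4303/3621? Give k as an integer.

k = 3

obs 1: x=2 → posterior Normal(18/31, 55/31)
obs 2: x=2 → posterior Normal(58/51, 55/51)
obs 3: x=3/2 → posterior Normal(88/71, 55/71)
obs 4: x=-1 → posterior Normal(68/91, 55/91)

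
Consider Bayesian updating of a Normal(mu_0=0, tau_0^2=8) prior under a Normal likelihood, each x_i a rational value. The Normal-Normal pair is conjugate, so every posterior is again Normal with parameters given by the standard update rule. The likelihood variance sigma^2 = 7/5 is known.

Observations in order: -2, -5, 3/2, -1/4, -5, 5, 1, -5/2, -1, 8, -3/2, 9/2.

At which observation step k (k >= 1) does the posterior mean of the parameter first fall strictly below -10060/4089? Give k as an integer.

obs 1: x=-2 → posterior Normal(-80/47, 56/47)
obs 2: x=-5 → posterior Normal(-280/87, 56/87)
obs 3: x=3/2 → posterior Normal(-220/127, 56/127)
obs 4: x=-1/4 → posterior Normal(-230/167, 56/167)
obs 5: x=-5 → posterior Normal(-430/207, 56/207)
obs 6: x=5 → posterior Normal(-230/247, 56/247)
obs 7: x=1 → posterior Normal(-190/287, 8/41)
obs 8: x=-5/2 → posterior Normal(-290/327, 56/327)
obs 9: x=-1 → posterior Normal(-330/367, 56/367)
obs 10: x=8 → posterior Normal(-10/407, 56/407)
obs 11: x=-3/2 → posterior Normal(-70/447, 56/447)
obs 12: x=9/2 → posterior Normal(110/487, 56/487)

k = 2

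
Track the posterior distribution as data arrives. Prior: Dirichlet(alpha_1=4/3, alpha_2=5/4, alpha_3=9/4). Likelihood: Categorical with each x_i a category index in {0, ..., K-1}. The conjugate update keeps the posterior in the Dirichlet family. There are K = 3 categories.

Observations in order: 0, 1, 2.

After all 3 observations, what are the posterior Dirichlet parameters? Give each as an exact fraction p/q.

alpha_1=7/3, alpha_2=9/4, alpha_3=13/4

obs 1: x=0 → posterior Dirichlet(7/3, 5/4, 9/4)
obs 2: x=1 → posterior Dirichlet(7/3, 9/4, 9/4)
obs 3: x=2 → posterior Dirichlet(7/3, 9/4, 13/4)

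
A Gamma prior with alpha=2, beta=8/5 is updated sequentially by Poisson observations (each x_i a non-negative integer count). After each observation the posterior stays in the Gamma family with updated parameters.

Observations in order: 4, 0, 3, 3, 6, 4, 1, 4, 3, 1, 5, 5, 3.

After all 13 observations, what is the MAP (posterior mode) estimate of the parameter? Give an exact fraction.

215/73

obs 1: x=4 → posterior Gamma(6, 13/5)
obs 2: x=0 → posterior Gamma(6, 18/5)
obs 3: x=3 → posterior Gamma(9, 23/5)
obs 4: x=3 → posterior Gamma(12, 28/5)
obs 5: x=6 → posterior Gamma(18, 33/5)
obs 6: x=4 → posterior Gamma(22, 38/5)
obs 7: x=1 → posterior Gamma(23, 43/5)
obs 8: x=4 → posterior Gamma(27, 48/5)
obs 9: x=3 → posterior Gamma(30, 53/5)
obs 10: x=1 → posterior Gamma(31, 58/5)
obs 11: x=5 → posterior Gamma(36, 63/5)
obs 12: x=5 → posterior Gamma(41, 68/5)
obs 13: x=3 → posterior Gamma(44, 73/5)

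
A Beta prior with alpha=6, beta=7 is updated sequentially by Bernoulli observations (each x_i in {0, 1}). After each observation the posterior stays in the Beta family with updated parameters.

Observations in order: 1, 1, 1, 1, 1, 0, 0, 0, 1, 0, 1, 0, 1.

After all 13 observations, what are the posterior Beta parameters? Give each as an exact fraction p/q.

alpha=14, beta=12

obs 1: x=1 → posterior Beta(7, 7)
obs 2: x=1 → posterior Beta(8, 7)
obs 3: x=1 → posterior Beta(9, 7)
obs 4: x=1 → posterior Beta(10, 7)
obs 5: x=1 → posterior Beta(11, 7)
obs 6: x=0 → posterior Beta(11, 8)
obs 7: x=0 → posterior Beta(11, 9)
obs 8: x=0 → posterior Beta(11, 10)
obs 9: x=1 → posterior Beta(12, 10)
obs 10: x=0 → posterior Beta(12, 11)
obs 11: x=1 → posterior Beta(13, 11)
obs 12: x=0 → posterior Beta(13, 12)
obs 13: x=1 → posterior Beta(14, 12)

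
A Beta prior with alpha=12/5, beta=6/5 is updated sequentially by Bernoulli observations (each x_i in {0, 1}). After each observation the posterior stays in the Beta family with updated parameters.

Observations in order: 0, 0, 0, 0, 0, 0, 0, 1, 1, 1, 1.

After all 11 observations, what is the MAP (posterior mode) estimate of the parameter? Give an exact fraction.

obs 1: x=0 → posterior Beta(12/5, 11/5)
obs 2: x=0 → posterior Beta(12/5, 16/5)
obs 3: x=0 → posterior Beta(12/5, 21/5)
obs 4: x=0 → posterior Beta(12/5, 26/5)
obs 5: x=0 → posterior Beta(12/5, 31/5)
obs 6: x=0 → posterior Beta(12/5, 36/5)
obs 7: x=0 → posterior Beta(12/5, 41/5)
obs 8: x=1 → posterior Beta(17/5, 41/5)
obs 9: x=1 → posterior Beta(22/5, 41/5)
obs 10: x=1 → posterior Beta(27/5, 41/5)
obs 11: x=1 → posterior Beta(32/5, 41/5)

3/7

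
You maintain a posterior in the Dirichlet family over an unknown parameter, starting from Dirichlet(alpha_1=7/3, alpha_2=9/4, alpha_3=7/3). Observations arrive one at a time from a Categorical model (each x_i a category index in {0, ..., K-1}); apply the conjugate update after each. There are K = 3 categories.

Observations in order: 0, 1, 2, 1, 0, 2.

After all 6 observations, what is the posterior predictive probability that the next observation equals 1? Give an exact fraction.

obs 1: x=0 → posterior Dirichlet(10/3, 9/4, 7/3)
obs 2: x=1 → posterior Dirichlet(10/3, 13/4, 7/3)
obs 3: x=2 → posterior Dirichlet(10/3, 13/4, 10/3)
obs 4: x=1 → posterior Dirichlet(10/3, 17/4, 10/3)
obs 5: x=0 → posterior Dirichlet(13/3, 17/4, 10/3)
obs 6: x=2 → posterior Dirichlet(13/3, 17/4, 13/3)

51/155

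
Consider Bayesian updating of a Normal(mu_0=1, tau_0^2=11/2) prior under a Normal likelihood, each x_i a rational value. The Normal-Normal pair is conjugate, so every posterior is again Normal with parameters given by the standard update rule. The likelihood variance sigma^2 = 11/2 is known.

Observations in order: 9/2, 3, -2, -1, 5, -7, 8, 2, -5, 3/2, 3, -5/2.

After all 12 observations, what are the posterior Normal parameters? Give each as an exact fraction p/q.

obs 1: x=9/2 → posterior Normal(11/4, 11/4)
obs 2: x=3 → posterior Normal(17/6, 11/6)
obs 3: x=-2 → posterior Normal(13/8, 11/8)
obs 4: x=-1 → posterior Normal(11/10, 11/10)
obs 5: x=5 → posterior Normal(7/4, 11/12)
obs 6: x=-7 → posterior Normal(1/2, 11/14)
obs 7: x=8 → posterior Normal(23/16, 11/16)
obs 8: x=2 → posterior Normal(3/2, 11/18)
obs 9: x=-5 → posterior Normal(17/20, 11/20)
obs 10: x=3/2 → posterior Normal(10/11, 1/2)
obs 11: x=3 → posterior Normal(13/12, 11/24)
obs 12: x=-5/2 → posterior Normal(21/26, 11/26)

mu_0=21/26, tau_0^2=11/26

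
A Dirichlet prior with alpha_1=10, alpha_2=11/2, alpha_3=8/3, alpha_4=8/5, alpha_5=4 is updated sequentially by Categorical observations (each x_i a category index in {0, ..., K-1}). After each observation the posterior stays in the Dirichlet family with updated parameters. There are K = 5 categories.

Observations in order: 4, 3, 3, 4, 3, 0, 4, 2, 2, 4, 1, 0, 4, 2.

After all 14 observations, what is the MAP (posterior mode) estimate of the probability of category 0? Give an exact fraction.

330/983

obs 1: x=4 → posterior Dirichlet(10, 11/2, 8/3, 8/5, 5)
obs 2: x=3 → posterior Dirichlet(10, 11/2, 8/3, 13/5, 5)
obs 3: x=3 → posterior Dirichlet(10, 11/2, 8/3, 18/5, 5)
obs 4: x=4 → posterior Dirichlet(10, 11/2, 8/3, 18/5, 6)
obs 5: x=3 → posterior Dirichlet(10, 11/2, 8/3, 23/5, 6)
obs 6: x=0 → posterior Dirichlet(11, 11/2, 8/3, 23/5, 6)
obs 7: x=4 → posterior Dirichlet(11, 11/2, 8/3, 23/5, 7)
obs 8: x=2 → posterior Dirichlet(11, 11/2, 11/3, 23/5, 7)
obs 9: x=2 → posterior Dirichlet(11, 11/2, 14/3, 23/5, 7)
obs 10: x=4 → posterior Dirichlet(11, 11/2, 14/3, 23/5, 8)
obs 11: x=1 → posterior Dirichlet(11, 13/2, 14/3, 23/5, 8)
obs 12: x=0 → posterior Dirichlet(12, 13/2, 14/3, 23/5, 8)
obs 13: x=4 → posterior Dirichlet(12, 13/2, 14/3, 23/5, 9)
obs 14: x=2 → posterior Dirichlet(12, 13/2, 17/3, 23/5, 9)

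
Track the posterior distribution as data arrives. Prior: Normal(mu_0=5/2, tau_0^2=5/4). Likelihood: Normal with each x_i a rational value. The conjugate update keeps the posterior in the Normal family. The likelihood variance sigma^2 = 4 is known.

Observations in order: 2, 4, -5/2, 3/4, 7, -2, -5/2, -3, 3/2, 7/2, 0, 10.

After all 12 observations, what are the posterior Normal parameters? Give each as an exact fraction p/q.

mu_0=535/304, tau_0^2=5/19

obs 1: x=2 → posterior Normal(50/21, 20/21)
obs 2: x=4 → posterior Normal(35/13, 10/13)
obs 3: x=-5/2 → posterior Normal(115/62, 20/31)
obs 4: x=3/4 → posterior Normal(245/144, 5/9)
obs 5: x=7 → posterior Normal(385/164, 20/41)
obs 6: x=-2 → posterior Normal(15/8, 10/23)
obs 7: x=-5/2 → posterior Normal(295/204, 20/51)
obs 8: x=-3 → posterior Normal(235/224, 5/14)
obs 9: x=3/2 → posterior Normal(265/244, 20/61)
obs 10: x=7/2 → posterior Normal(335/264, 10/33)
obs 11: x=0 → posterior Normal(335/284, 20/71)
obs 12: x=10 → posterior Normal(535/304, 5/19)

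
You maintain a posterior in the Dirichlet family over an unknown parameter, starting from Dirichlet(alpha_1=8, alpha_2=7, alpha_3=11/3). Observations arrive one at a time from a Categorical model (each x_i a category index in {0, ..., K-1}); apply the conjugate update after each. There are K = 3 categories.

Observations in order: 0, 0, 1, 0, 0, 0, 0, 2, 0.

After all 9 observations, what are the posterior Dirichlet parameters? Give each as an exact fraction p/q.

obs 1: x=0 → posterior Dirichlet(9, 7, 11/3)
obs 2: x=0 → posterior Dirichlet(10, 7, 11/3)
obs 3: x=1 → posterior Dirichlet(10, 8, 11/3)
obs 4: x=0 → posterior Dirichlet(11, 8, 11/3)
obs 5: x=0 → posterior Dirichlet(12, 8, 11/3)
obs 6: x=0 → posterior Dirichlet(13, 8, 11/3)
obs 7: x=0 → posterior Dirichlet(14, 8, 11/3)
obs 8: x=2 → posterior Dirichlet(14, 8, 14/3)
obs 9: x=0 → posterior Dirichlet(15, 8, 14/3)

alpha_1=15, alpha_2=8, alpha_3=14/3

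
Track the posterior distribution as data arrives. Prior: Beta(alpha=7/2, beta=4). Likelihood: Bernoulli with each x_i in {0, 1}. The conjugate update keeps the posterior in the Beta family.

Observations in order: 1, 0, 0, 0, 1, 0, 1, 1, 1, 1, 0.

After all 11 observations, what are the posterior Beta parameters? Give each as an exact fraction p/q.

alpha=19/2, beta=9

obs 1: x=1 → posterior Beta(9/2, 4)
obs 2: x=0 → posterior Beta(9/2, 5)
obs 3: x=0 → posterior Beta(9/2, 6)
obs 4: x=0 → posterior Beta(9/2, 7)
obs 5: x=1 → posterior Beta(11/2, 7)
obs 6: x=0 → posterior Beta(11/2, 8)
obs 7: x=1 → posterior Beta(13/2, 8)
obs 8: x=1 → posterior Beta(15/2, 8)
obs 9: x=1 → posterior Beta(17/2, 8)
obs 10: x=1 → posterior Beta(19/2, 8)
obs 11: x=0 → posterior Beta(19/2, 9)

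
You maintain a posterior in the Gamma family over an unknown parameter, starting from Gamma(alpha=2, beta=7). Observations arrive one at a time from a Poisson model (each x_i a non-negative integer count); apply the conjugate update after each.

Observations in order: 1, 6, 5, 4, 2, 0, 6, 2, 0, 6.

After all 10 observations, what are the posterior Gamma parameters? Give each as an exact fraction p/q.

alpha=34, beta=17

obs 1: x=1 → posterior Gamma(3, 8)
obs 2: x=6 → posterior Gamma(9, 9)
obs 3: x=5 → posterior Gamma(14, 10)
obs 4: x=4 → posterior Gamma(18, 11)
obs 5: x=2 → posterior Gamma(20, 12)
obs 6: x=0 → posterior Gamma(20, 13)
obs 7: x=6 → posterior Gamma(26, 14)
obs 8: x=2 → posterior Gamma(28, 15)
obs 9: x=0 → posterior Gamma(28, 16)
obs 10: x=6 → posterior Gamma(34, 17)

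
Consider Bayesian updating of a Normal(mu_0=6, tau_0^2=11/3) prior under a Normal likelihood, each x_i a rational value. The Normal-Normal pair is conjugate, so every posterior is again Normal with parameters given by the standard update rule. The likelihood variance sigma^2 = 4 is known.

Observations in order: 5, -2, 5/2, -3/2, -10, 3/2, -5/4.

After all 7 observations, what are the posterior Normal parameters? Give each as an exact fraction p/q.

obs 1: x=5 → posterior Normal(127/23, 44/23)
obs 2: x=-2 → posterior Normal(105/34, 22/17)
obs 3: x=5/2 → posterior Normal(53/18, 44/45)
obs 4: x=-3/2 → posterior Normal(29/14, 11/14)
obs 5: x=-10 → posterior Normal(6/67, 44/67)
obs 6: x=3/2 → posterior Normal(15/52, 22/39)
obs 7: x=-5/4 → posterior Normal(35/356, 44/89)

mu_0=35/356, tau_0^2=44/89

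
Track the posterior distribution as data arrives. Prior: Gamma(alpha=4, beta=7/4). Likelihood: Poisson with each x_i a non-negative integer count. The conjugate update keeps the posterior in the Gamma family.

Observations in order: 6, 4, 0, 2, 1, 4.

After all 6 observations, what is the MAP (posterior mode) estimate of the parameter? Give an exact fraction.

80/31

obs 1: x=6 → posterior Gamma(10, 11/4)
obs 2: x=4 → posterior Gamma(14, 15/4)
obs 3: x=0 → posterior Gamma(14, 19/4)
obs 4: x=2 → posterior Gamma(16, 23/4)
obs 5: x=1 → posterior Gamma(17, 27/4)
obs 6: x=4 → posterior Gamma(21, 31/4)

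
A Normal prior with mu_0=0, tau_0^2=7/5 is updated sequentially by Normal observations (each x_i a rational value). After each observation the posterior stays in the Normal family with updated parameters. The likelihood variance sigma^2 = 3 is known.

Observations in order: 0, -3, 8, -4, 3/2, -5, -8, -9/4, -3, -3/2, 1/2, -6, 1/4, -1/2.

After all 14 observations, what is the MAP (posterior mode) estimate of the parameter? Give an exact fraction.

obs 1: x=0 → posterior Normal(0, 21/22)
obs 2: x=-3 → posterior Normal(-21/29, 21/29)
obs 3: x=8 → posterior Normal(35/36, 7/12)
obs 4: x=-4 → posterior Normal(7/43, 21/43)
obs 5: x=3/2 → posterior Normal(7/20, 21/50)
obs 6: x=-5 → posterior Normal(-35/114, 7/19)
obs 7: x=-8 → posterior Normal(-147/128, 21/64)
obs 8: x=-9/4 → posterior Normal(-357/284, 21/71)
obs 9: x=-3 → posterior Normal(-147/104, 7/26)
obs 10: x=-3/2 → posterior Normal(-483/340, 21/85)
obs 11: x=1/2 → posterior Normal(-469/368, 21/92)
obs 12: x=-6 → posterior Normal(-637/396, 7/33)
obs 13: x=1/4 → posterior Normal(-315/212, 21/106)
obs 14: x=-1/2 → posterior Normal(-161/113, 21/113)

-161/113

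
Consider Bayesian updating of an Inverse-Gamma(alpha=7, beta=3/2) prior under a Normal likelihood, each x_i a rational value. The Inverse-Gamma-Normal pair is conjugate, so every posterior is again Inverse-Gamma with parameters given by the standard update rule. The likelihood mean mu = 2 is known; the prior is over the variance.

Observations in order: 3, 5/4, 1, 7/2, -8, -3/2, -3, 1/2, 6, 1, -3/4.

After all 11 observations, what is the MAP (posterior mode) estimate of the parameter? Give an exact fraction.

obs 1: x=3 → posterior Inverse-Gamma(15/2, 2)
obs 2: x=5/4 → posterior Inverse-Gamma(8, 73/32)
obs 3: x=1 → posterior Inverse-Gamma(17/2, 89/32)
obs 4: x=7/2 → posterior Inverse-Gamma(9, 125/32)
obs 5: x=-8 → posterior Inverse-Gamma(19/2, 1725/32)
obs 6: x=-3/2 → posterior Inverse-Gamma(10, 1921/32)
obs 7: x=-3 → posterior Inverse-Gamma(21/2, 2321/32)
obs 8: x=1/2 → posterior Inverse-Gamma(11, 2357/32)
obs 9: x=6 → posterior Inverse-Gamma(23/2, 2613/32)
obs 10: x=1 → posterior Inverse-Gamma(12, 2629/32)
obs 11: x=-3/4 → posterior Inverse-Gamma(25/2, 1375/16)

1375/216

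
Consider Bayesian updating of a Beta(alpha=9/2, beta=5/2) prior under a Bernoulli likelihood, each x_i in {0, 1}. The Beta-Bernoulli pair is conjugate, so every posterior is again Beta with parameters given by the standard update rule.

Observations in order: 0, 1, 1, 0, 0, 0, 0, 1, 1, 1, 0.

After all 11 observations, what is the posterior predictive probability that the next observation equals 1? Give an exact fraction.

obs 1: x=0 → posterior Beta(9/2, 7/2)
obs 2: x=1 → posterior Beta(11/2, 7/2)
obs 3: x=1 → posterior Beta(13/2, 7/2)
obs 4: x=0 → posterior Beta(13/2, 9/2)
obs 5: x=0 → posterior Beta(13/2, 11/2)
obs 6: x=0 → posterior Beta(13/2, 13/2)
obs 7: x=0 → posterior Beta(13/2, 15/2)
obs 8: x=1 → posterior Beta(15/2, 15/2)
obs 9: x=1 → posterior Beta(17/2, 15/2)
obs 10: x=1 → posterior Beta(19/2, 15/2)
obs 11: x=0 → posterior Beta(19/2, 17/2)

19/36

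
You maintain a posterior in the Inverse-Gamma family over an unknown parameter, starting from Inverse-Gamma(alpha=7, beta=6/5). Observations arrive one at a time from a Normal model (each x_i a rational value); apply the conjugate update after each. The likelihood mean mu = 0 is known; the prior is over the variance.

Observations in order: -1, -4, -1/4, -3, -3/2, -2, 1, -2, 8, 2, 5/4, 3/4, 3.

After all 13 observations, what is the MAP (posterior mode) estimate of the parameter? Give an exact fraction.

obs 1: x=-1 → posterior Inverse-Gamma(15/2, 17/10)
obs 2: x=-4 → posterior Inverse-Gamma(8, 97/10)
obs 3: x=-1/4 → posterior Inverse-Gamma(17/2, 1557/160)
obs 4: x=-3 → posterior Inverse-Gamma(9, 2277/160)
obs 5: x=-3/2 → posterior Inverse-Gamma(19/2, 2457/160)
obs 6: x=-2 → posterior Inverse-Gamma(10, 2777/160)
obs 7: x=1 → posterior Inverse-Gamma(21/2, 2857/160)
obs 8: x=-2 → posterior Inverse-Gamma(11, 3177/160)
obs 9: x=8 → posterior Inverse-Gamma(23/2, 8297/160)
obs 10: x=2 → posterior Inverse-Gamma(12, 8617/160)
obs 11: x=5/4 → posterior Inverse-Gamma(25/2, 4371/80)
obs 12: x=3/4 → posterior Inverse-Gamma(13, 8787/160)
obs 13: x=3 → posterior Inverse-Gamma(27/2, 9507/160)

9507/2320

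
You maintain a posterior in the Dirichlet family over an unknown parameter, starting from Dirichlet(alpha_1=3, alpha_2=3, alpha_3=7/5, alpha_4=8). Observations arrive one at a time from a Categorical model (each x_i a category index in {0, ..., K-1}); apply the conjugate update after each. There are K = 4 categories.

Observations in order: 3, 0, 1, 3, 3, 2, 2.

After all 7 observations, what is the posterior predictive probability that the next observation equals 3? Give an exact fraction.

55/112

obs 1: x=3 → posterior Dirichlet(3, 3, 7/5, 9)
obs 2: x=0 → posterior Dirichlet(4, 3, 7/5, 9)
obs 3: x=1 → posterior Dirichlet(4, 4, 7/5, 9)
obs 4: x=3 → posterior Dirichlet(4, 4, 7/5, 10)
obs 5: x=3 → posterior Dirichlet(4, 4, 7/5, 11)
obs 6: x=2 → posterior Dirichlet(4, 4, 12/5, 11)
obs 7: x=2 → posterior Dirichlet(4, 4, 17/5, 11)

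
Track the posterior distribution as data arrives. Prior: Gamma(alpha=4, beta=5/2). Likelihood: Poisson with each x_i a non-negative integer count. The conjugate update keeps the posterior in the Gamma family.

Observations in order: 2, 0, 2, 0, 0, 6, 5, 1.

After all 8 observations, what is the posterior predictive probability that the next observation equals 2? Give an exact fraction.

233703480735439300855244976840/907846434775996175406740561329

obs 1: x=2 → posterior Gamma(6, 7/2)
obs 2: x=0 → posterior Gamma(6, 9/2)
obs 3: x=2 → posterior Gamma(8, 11/2)
obs 4: x=0 → posterior Gamma(8, 13/2)
obs 5: x=0 → posterior Gamma(8, 15/2)
obs 6: x=6 → posterior Gamma(14, 17/2)
obs 7: x=5 → posterior Gamma(19, 19/2)
obs 8: x=1 → posterior Gamma(20, 21/2)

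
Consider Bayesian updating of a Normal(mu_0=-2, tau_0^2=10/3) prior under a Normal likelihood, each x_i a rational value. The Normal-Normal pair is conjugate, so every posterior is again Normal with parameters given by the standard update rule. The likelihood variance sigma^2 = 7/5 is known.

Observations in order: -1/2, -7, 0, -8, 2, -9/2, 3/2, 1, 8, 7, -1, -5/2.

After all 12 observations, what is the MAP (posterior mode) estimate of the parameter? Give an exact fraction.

obs 1: x=-1/2 → posterior Normal(-67/71, 70/71)
obs 2: x=-7 → posterior Normal(-417/121, 70/121)
obs 3: x=0 → posterior Normal(-139/57, 70/171)
obs 4: x=-8 → posterior Normal(-817/221, 70/221)
obs 5: x=2 → posterior Normal(-717/271, 70/271)
obs 6: x=-9/2 → posterior Normal(-314/107, 70/321)
obs 7: x=3/2 → posterior Normal(-867/371, 10/53)
obs 8: x=1 → posterior Normal(-817/421, 70/421)
obs 9: x=8 → posterior Normal(-139/157, 70/471)
obs 10: x=7 → posterior Normal(-67/521, 70/521)
obs 11: x=-1 → posterior Normal(-117/571, 70/571)
obs 12: x=-5/2 → posterior Normal(-242/621, 70/621)

-242/621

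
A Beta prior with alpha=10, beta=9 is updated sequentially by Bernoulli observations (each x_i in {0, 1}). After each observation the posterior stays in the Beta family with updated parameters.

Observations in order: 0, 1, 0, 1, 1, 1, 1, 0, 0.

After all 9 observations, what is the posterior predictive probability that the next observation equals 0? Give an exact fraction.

13/28

obs 1: x=0 → posterior Beta(10, 10)
obs 2: x=1 → posterior Beta(11, 10)
obs 3: x=0 → posterior Beta(11, 11)
obs 4: x=1 → posterior Beta(12, 11)
obs 5: x=1 → posterior Beta(13, 11)
obs 6: x=1 → posterior Beta(14, 11)
obs 7: x=1 → posterior Beta(15, 11)
obs 8: x=0 → posterior Beta(15, 12)
obs 9: x=0 → posterior Beta(15, 13)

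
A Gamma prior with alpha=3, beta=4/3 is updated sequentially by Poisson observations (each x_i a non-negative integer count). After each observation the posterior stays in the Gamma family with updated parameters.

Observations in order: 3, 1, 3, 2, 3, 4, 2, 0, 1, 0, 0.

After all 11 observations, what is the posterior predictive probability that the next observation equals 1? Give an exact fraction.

1044604444608751167795504887326308777/3518437208883200000000000000000000000

obs 1: x=3 → posterior Gamma(6, 7/3)
obs 2: x=1 → posterior Gamma(7, 10/3)
obs 3: x=3 → posterior Gamma(10, 13/3)
obs 4: x=2 → posterior Gamma(12, 16/3)
obs 5: x=3 → posterior Gamma(15, 19/3)
obs 6: x=4 → posterior Gamma(19, 22/3)
obs 7: x=2 → posterior Gamma(21, 25/3)
obs 8: x=0 → posterior Gamma(21, 28/3)
obs 9: x=1 → posterior Gamma(22, 31/3)
obs 10: x=0 → posterior Gamma(22, 34/3)
obs 11: x=0 → posterior Gamma(22, 37/3)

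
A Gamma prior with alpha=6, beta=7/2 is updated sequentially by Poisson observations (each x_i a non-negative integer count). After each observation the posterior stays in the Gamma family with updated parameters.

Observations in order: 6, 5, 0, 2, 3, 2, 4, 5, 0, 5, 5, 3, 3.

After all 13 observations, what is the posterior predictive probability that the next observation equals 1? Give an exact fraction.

510755497307658099128656933140427767519161387727763293356131545106307927106/3259913958090809899313296951820154506833748797589578316546976566314697265625

obs 1: x=6 → posterior Gamma(12, 9/2)
obs 2: x=5 → posterior Gamma(17, 11/2)
obs 3: x=0 → posterior Gamma(17, 13/2)
obs 4: x=2 → posterior Gamma(19, 15/2)
obs 5: x=3 → posterior Gamma(22, 17/2)
obs 6: x=2 → posterior Gamma(24, 19/2)
obs 7: x=4 → posterior Gamma(28, 21/2)
obs 8: x=5 → posterior Gamma(33, 23/2)
obs 9: x=0 → posterior Gamma(33, 25/2)
obs 10: x=5 → posterior Gamma(38, 27/2)
obs 11: x=5 → posterior Gamma(43, 29/2)
obs 12: x=3 → posterior Gamma(46, 31/2)
obs 13: x=3 → posterior Gamma(49, 33/2)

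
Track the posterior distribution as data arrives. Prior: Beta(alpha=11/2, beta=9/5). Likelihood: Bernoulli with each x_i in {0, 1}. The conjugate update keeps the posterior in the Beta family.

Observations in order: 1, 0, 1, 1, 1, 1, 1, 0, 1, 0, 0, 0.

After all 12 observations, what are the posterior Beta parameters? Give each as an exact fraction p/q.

obs 1: x=1 → posterior Beta(13/2, 9/5)
obs 2: x=0 → posterior Beta(13/2, 14/5)
obs 3: x=1 → posterior Beta(15/2, 14/5)
obs 4: x=1 → posterior Beta(17/2, 14/5)
obs 5: x=1 → posterior Beta(19/2, 14/5)
obs 6: x=1 → posterior Beta(21/2, 14/5)
obs 7: x=1 → posterior Beta(23/2, 14/5)
obs 8: x=0 → posterior Beta(23/2, 19/5)
obs 9: x=1 → posterior Beta(25/2, 19/5)
obs 10: x=0 → posterior Beta(25/2, 24/5)
obs 11: x=0 → posterior Beta(25/2, 29/5)
obs 12: x=0 → posterior Beta(25/2, 34/5)

alpha=25/2, beta=34/5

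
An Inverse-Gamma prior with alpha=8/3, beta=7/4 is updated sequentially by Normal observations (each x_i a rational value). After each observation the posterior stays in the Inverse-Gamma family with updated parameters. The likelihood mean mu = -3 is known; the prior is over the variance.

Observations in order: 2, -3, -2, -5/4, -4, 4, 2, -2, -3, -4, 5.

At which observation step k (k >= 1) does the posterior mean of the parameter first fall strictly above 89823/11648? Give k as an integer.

k = 6

obs 1: x=2 → posterior Inverse-Gamma(19/6, 57/4)
obs 2: x=-3 → posterior Inverse-Gamma(11/3, 57/4)
obs 3: x=-2 → posterior Inverse-Gamma(25/6, 59/4)
obs 4: x=-5/4 → posterior Inverse-Gamma(14/3, 521/32)
obs 5: x=-4 → posterior Inverse-Gamma(31/6, 537/32)
obs 6: x=4 → posterior Inverse-Gamma(17/3, 1321/32)
obs 7: x=2 → posterior Inverse-Gamma(37/6, 1721/32)
obs 8: x=-2 → posterior Inverse-Gamma(20/3, 1737/32)
obs 9: x=-3 → posterior Inverse-Gamma(43/6, 1737/32)
obs 10: x=-4 → posterior Inverse-Gamma(23/3, 1753/32)
obs 11: x=5 → posterior Inverse-Gamma(49/6, 2777/32)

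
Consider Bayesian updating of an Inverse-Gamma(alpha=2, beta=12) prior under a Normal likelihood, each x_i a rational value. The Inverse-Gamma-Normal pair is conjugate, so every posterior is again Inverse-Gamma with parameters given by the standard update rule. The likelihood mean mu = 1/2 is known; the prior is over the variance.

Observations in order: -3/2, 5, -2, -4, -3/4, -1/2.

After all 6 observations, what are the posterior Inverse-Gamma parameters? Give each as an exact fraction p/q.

obs 1: x=-3/2 → posterior Inverse-Gamma(5/2, 14)
obs 2: x=5 → posterior Inverse-Gamma(3, 193/8)
obs 3: x=-2 → posterior Inverse-Gamma(7/2, 109/4)
obs 4: x=-4 → posterior Inverse-Gamma(4, 299/8)
obs 5: x=-3/4 → posterior Inverse-Gamma(9/2, 1221/32)
obs 6: x=-1/2 → posterior Inverse-Gamma(5, 1237/32)

alpha=5, beta=1237/32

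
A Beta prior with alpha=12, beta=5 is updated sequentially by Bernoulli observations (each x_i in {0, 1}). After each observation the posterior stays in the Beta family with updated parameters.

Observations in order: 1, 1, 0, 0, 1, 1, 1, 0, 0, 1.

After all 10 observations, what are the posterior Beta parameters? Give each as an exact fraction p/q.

obs 1: x=1 → posterior Beta(13, 5)
obs 2: x=1 → posterior Beta(14, 5)
obs 3: x=0 → posterior Beta(14, 6)
obs 4: x=0 → posterior Beta(14, 7)
obs 5: x=1 → posterior Beta(15, 7)
obs 6: x=1 → posterior Beta(16, 7)
obs 7: x=1 → posterior Beta(17, 7)
obs 8: x=0 → posterior Beta(17, 8)
obs 9: x=0 → posterior Beta(17, 9)
obs 10: x=1 → posterior Beta(18, 9)

alpha=18, beta=9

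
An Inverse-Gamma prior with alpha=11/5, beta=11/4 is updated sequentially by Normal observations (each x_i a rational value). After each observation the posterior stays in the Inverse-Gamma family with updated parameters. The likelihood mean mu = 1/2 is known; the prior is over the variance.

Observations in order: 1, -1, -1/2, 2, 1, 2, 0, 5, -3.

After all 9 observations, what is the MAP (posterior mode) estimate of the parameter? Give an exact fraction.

465/154

obs 1: x=1 → posterior Inverse-Gamma(27/10, 23/8)
obs 2: x=-1 → posterior Inverse-Gamma(16/5, 4)
obs 3: x=-1/2 → posterior Inverse-Gamma(37/10, 9/2)
obs 4: x=2 → posterior Inverse-Gamma(21/5, 45/8)
obs 5: x=1 → posterior Inverse-Gamma(47/10, 23/4)
obs 6: x=2 → posterior Inverse-Gamma(26/5, 55/8)
obs 7: x=0 → posterior Inverse-Gamma(57/10, 7)
obs 8: x=5 → posterior Inverse-Gamma(31/5, 137/8)
obs 9: x=-3 → posterior Inverse-Gamma(67/10, 93/4)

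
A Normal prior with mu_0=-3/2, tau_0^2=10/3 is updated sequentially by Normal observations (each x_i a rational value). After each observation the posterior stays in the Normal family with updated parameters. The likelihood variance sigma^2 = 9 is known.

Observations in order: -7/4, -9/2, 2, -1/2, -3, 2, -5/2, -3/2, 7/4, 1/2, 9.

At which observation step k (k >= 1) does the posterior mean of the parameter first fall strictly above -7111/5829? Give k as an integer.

k = 6

obs 1: x=-7/4 → posterior Normal(-58/37, 90/37)
obs 2: x=-9/2 → posterior Normal(-103/47, 90/47)
obs 3: x=2 → posterior Normal(-83/57, 30/19)
obs 4: x=-1/2 → posterior Normal(-88/67, 90/67)
obs 5: x=-3 → posterior Normal(-118/77, 90/77)
obs 6: x=2 → posterior Normal(-98/87, 30/29)
obs 7: x=-5/2 → posterior Normal(-123/97, 90/97)
obs 8: x=-3/2 → posterior Normal(-138/107, 90/107)
obs 9: x=7/4 → posterior Normal(-241/234, 10/13)
obs 10: x=1/2 → posterior Normal(-231/254, 90/127)
obs 11: x=9 → posterior Normal(-51/274, 90/137)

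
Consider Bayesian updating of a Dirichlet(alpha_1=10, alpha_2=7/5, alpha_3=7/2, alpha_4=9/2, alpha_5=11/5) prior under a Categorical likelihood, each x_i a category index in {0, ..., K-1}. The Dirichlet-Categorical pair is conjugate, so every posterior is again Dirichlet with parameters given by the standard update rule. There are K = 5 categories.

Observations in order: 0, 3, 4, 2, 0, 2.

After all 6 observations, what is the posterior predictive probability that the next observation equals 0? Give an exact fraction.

10/23

obs 1: x=0 → posterior Dirichlet(11, 7/5, 7/2, 9/2, 11/5)
obs 2: x=3 → posterior Dirichlet(11, 7/5, 7/2, 11/2, 11/5)
obs 3: x=4 → posterior Dirichlet(11, 7/5, 7/2, 11/2, 16/5)
obs 4: x=2 → posterior Dirichlet(11, 7/5, 9/2, 11/2, 16/5)
obs 5: x=0 → posterior Dirichlet(12, 7/5, 9/2, 11/2, 16/5)
obs 6: x=2 → posterior Dirichlet(12, 7/5, 11/2, 11/2, 16/5)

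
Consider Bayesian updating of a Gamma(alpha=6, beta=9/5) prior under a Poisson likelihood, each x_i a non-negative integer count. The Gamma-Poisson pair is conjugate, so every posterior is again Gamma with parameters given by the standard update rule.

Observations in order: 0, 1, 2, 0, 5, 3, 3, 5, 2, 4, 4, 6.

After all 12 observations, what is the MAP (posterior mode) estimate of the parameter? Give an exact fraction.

obs 1: x=0 → posterior Gamma(6, 14/5)
obs 2: x=1 → posterior Gamma(7, 19/5)
obs 3: x=2 → posterior Gamma(9, 24/5)
obs 4: x=0 → posterior Gamma(9, 29/5)
obs 5: x=5 → posterior Gamma(14, 34/5)
obs 6: x=3 → posterior Gamma(17, 39/5)
obs 7: x=3 → posterior Gamma(20, 44/5)
obs 8: x=5 → posterior Gamma(25, 49/5)
obs 9: x=2 → posterior Gamma(27, 54/5)
obs 10: x=4 → posterior Gamma(31, 59/5)
obs 11: x=4 → posterior Gamma(35, 64/5)
obs 12: x=6 → posterior Gamma(41, 69/5)

200/69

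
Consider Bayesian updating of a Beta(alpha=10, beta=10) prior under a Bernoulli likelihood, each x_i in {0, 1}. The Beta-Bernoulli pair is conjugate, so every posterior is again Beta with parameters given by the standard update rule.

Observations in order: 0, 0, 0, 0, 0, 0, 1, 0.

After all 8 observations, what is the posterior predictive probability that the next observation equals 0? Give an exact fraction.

obs 1: x=0 → posterior Beta(10, 11)
obs 2: x=0 → posterior Beta(10, 12)
obs 3: x=0 → posterior Beta(10, 13)
obs 4: x=0 → posterior Beta(10, 14)
obs 5: x=0 → posterior Beta(10, 15)
obs 6: x=0 → posterior Beta(10, 16)
obs 7: x=1 → posterior Beta(11, 16)
obs 8: x=0 → posterior Beta(11, 17)

17/28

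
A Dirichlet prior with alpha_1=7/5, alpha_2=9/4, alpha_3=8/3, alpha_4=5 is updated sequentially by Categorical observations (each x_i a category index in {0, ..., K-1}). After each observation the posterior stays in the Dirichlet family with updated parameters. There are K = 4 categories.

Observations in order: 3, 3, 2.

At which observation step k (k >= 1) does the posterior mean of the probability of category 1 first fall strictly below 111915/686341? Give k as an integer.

k = 3

obs 1: x=3 → posterior Dirichlet(7/5, 9/4, 8/3, 6)
obs 2: x=3 → posterior Dirichlet(7/5, 9/4, 8/3, 7)
obs 3: x=2 → posterior Dirichlet(7/5, 9/4, 11/3, 7)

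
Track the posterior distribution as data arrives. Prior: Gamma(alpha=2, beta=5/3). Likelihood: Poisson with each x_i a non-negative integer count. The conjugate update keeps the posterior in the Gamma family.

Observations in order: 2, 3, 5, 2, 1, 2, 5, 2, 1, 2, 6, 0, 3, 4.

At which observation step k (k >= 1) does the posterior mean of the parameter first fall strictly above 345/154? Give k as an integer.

obs 1: x=2 → posterior Gamma(4, 8/3)
obs 2: x=3 → posterior Gamma(7, 11/3)
obs 3: x=5 → posterior Gamma(12, 14/3)
obs 4: x=2 → posterior Gamma(14, 17/3)
obs 5: x=1 → posterior Gamma(15, 20/3)
obs 6: x=2 → posterior Gamma(17, 23/3)
obs 7: x=5 → posterior Gamma(22, 26/3)
obs 8: x=2 → posterior Gamma(24, 29/3)
obs 9: x=1 → posterior Gamma(25, 32/3)
obs 10: x=2 → posterior Gamma(27, 35/3)
obs 11: x=6 → posterior Gamma(33, 38/3)
obs 12: x=0 → posterior Gamma(33, 41/3)
obs 13: x=3 → posterior Gamma(36, 44/3)
obs 14: x=4 → posterior Gamma(40, 47/3)

k = 3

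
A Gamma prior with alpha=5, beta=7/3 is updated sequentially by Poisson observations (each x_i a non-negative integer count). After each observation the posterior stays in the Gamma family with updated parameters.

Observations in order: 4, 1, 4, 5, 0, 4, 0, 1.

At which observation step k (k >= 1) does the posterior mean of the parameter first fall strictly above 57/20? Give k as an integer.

obs 1: x=4 → posterior Gamma(9, 10/3)
obs 2: x=1 → posterior Gamma(10, 13/3)
obs 3: x=4 → posterior Gamma(14, 16/3)
obs 4: x=5 → posterior Gamma(19, 19/3)
obs 5: x=0 → posterior Gamma(19, 22/3)
obs 6: x=4 → posterior Gamma(23, 25/3)
obs 7: x=0 → posterior Gamma(23, 28/3)
obs 8: x=1 → posterior Gamma(24, 31/3)

k = 4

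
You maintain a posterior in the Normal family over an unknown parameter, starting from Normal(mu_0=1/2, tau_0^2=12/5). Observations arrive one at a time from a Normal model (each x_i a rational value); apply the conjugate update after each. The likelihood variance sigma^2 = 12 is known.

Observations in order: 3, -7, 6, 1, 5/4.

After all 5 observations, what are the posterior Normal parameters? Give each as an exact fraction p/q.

mu_0=27/40, tau_0^2=6/5

obs 1: x=3 → posterior Normal(11/12, 2)
obs 2: x=-7 → posterior Normal(-3/14, 12/7)
obs 3: x=6 → posterior Normal(9/16, 3/2)
obs 4: x=1 → posterior Normal(11/18, 4/3)
obs 5: x=5/4 → posterior Normal(27/40, 6/5)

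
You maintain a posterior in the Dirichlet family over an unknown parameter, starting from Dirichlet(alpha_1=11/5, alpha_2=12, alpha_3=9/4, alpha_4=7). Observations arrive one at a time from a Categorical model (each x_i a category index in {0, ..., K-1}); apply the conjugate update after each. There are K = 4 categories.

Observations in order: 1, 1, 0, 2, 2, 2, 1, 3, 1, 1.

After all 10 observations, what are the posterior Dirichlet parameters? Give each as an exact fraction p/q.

obs 1: x=1 → posterior Dirichlet(11/5, 13, 9/4, 7)
obs 2: x=1 → posterior Dirichlet(11/5, 14, 9/4, 7)
obs 3: x=0 → posterior Dirichlet(16/5, 14, 9/4, 7)
obs 4: x=2 → posterior Dirichlet(16/5, 14, 13/4, 7)
obs 5: x=2 → posterior Dirichlet(16/5, 14, 17/4, 7)
obs 6: x=2 → posterior Dirichlet(16/5, 14, 21/4, 7)
obs 7: x=1 → posterior Dirichlet(16/5, 15, 21/4, 7)
obs 8: x=3 → posterior Dirichlet(16/5, 15, 21/4, 8)
obs 9: x=1 → posterior Dirichlet(16/5, 16, 21/4, 8)
obs 10: x=1 → posterior Dirichlet(16/5, 17, 21/4, 8)

alpha_1=16/5, alpha_2=17, alpha_3=21/4, alpha_4=8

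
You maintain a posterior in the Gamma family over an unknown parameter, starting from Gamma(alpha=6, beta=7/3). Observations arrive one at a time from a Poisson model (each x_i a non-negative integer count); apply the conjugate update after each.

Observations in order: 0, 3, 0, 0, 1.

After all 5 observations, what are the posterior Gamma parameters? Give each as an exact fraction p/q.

alpha=10, beta=22/3

obs 1: x=0 → posterior Gamma(6, 10/3)
obs 2: x=3 → posterior Gamma(9, 13/3)
obs 3: x=0 → posterior Gamma(9, 16/3)
obs 4: x=0 → posterior Gamma(9, 19/3)
obs 5: x=1 → posterior Gamma(10, 22/3)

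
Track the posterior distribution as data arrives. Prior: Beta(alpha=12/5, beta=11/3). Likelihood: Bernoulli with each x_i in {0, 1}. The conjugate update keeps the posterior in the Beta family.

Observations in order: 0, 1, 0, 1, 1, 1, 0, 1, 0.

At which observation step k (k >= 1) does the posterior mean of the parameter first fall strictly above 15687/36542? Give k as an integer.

obs 1: x=0 → posterior Beta(12/5, 14/3)
obs 2: x=1 → posterior Beta(17/5, 14/3)
obs 3: x=0 → posterior Beta(17/5, 17/3)
obs 4: x=1 → posterior Beta(22/5, 17/3)
obs 5: x=1 → posterior Beta(27/5, 17/3)
obs 6: x=1 → posterior Beta(32/5, 17/3)
obs 7: x=0 → posterior Beta(32/5, 20/3)
obs 8: x=1 → posterior Beta(37/5, 20/3)
obs 9: x=0 → posterior Beta(37/5, 23/3)

k = 4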